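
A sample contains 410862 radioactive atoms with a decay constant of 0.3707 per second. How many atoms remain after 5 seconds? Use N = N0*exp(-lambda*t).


N = N0 * exp(-lambda * t)
N = 410862 * exp(-0.3707 * 5)
N = 64377

64377


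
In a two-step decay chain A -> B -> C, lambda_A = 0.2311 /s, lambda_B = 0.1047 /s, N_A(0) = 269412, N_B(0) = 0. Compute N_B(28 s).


N_B(t) = lambda_A * N_A0 / (lambda_B - lambda_A) * [exp(-lambda_A*t) - exp(-lambda_B*t)]
exp(-0.2311*28) = 0.001547987; exp(-0.1047*28) = 0.05331167
N_B = 0.2311 * 269412 / (0.1047 - 0.2311) * (0.001547987 - 0.05331167)
N_B = 25497

25497


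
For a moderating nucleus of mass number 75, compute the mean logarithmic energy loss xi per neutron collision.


xi = 1 + (A-1)^2/(2A) * ln((A-1)/(A+1))
xi = 1 + (75-1)^2/(2*75) * ln((75-1)/(75 +1))
xi = 0.026431

0.026431


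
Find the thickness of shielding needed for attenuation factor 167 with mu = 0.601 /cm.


x = ln(factor) / mu
x = ln(167) / 0.601
x = 8.5158 cm

8.5158


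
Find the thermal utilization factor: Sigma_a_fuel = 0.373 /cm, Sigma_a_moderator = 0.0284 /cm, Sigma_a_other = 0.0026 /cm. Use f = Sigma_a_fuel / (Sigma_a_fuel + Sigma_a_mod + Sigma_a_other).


f = Sigma_a_fuel / (Sigma_a_fuel + Sigma_a_mod + Sigma_a_other)
f = 0.373 / (0.373 + 0.0284 + 0.0026)
f = 0.92327

0.92327


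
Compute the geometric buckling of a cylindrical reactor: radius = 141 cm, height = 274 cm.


B^2 = (2.405/R)^2 + (pi/H)^2
B^2 = (2.405/141)^2 + (pi/274)^2
B^2 = 4.2239e-04 /cm^2

4.2239e-04


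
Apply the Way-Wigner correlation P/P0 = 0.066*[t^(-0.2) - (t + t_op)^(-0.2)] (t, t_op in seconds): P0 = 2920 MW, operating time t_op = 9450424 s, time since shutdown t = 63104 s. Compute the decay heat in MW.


P/P0 = 0.066 * [t^(-0.2) - (t + t_op)^(-0.2)]
P/P0 = 0.066 * [63104^(-0.2) - (63104 + 9450424)^(-0.2)]
P/P0 = 0.066 * [0.1096449 - 0.04020978] = 0.004582718
P = 2920 * 0.004582718 = 13.382 MW

13.382


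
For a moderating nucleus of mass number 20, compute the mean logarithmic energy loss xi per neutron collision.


xi = 1 + (A-1)^2/(2A) * ln((A-1)/(A+1))
xi = 1 + (20-1)^2/(2*20) * ln((20-1)/(20 +1))
xi = 0.096747

0.096747


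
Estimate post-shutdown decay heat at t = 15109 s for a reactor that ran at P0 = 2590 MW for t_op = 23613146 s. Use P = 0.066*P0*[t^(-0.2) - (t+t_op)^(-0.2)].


P/P0 = 0.066 * [t^(-0.2) - (t + t_op)^(-0.2)]
P/P0 = 0.066 * [15109^(-0.2) - (15109 + 23613146)^(-0.2)]
P/P0 = 0.066 * [0.1459328 - 0.03352075] = 0.007419195
P = 2590 * 0.007419195 = 19.216 MW

19.216


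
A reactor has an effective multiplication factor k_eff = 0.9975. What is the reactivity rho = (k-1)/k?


rho = (k_eff - 1) / k_eff
rho = (0.9975 - 1) / 0.9975
rho = -0.0025063

-0.0025063


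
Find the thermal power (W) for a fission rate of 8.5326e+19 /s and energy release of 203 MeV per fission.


P = fission_rate * E_MeV * 1.602e-13
P = 8.5326e+19 * 203 * 1.602e-13
P = 2.7749e+09 W

2.7749e+09


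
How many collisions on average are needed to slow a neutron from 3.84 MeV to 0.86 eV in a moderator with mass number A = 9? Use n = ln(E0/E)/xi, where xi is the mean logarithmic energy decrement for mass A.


xi = 1 + (A-1)^2/(2A)*ln((A-1)/(A+1)) = 0.2066007 (for A = 9)
n = ln(E0/E) / xi
n = ln(3.84e6 / 0.86) / 0.2066007
n = ln(4.465116e+06) / 0.2066007 = 74.113

74.113


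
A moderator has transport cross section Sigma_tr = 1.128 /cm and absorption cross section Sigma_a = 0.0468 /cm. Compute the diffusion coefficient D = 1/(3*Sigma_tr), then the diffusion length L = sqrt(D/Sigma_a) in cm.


D = 1 / (3 * Sigma_tr) = 1 / (3 * 1.128) = 0.2955083 cm
L = sqrt(D / Sigma_a)
L = sqrt(0.2955083 / 0.0468)
L = 2.5128 cm

2.5128


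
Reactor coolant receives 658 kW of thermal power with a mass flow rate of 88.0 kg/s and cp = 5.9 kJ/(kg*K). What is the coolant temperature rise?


dT = Q / (m_dot * cp)
dT = 658 / (88.0 * 5.9)
dT = 1.2673 C

1.2673


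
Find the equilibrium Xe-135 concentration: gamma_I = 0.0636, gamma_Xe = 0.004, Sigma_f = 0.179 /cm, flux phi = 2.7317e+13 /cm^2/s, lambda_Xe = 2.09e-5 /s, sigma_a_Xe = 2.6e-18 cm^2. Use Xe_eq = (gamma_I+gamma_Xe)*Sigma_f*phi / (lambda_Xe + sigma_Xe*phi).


Xe_eq = (gamma_I + gamma_Xe) * Sigma_f * phi / (lambda_Xe + sigma_Xe * phi)
Numerator = (0.0636 + 0.004) * 0.179 * 2.7317e+13 = 3.305466e+11
Denominator = 2.09e-5 + 2.6e-18 * 2.7317e+13 = 9.192420e-05
Xe_eq = 3.305466e+11 / 9.192420e-05 = 3.5959e+15 /cm^3

3.5959e+15


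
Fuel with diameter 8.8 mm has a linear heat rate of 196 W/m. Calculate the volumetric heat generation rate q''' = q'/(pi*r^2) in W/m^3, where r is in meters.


r = D / 2 / 1000 = 8.8 / 2 / 1000 = 0.0044 m
q''' = q' / (pi * r^2)
q''' = 196 / (pi * 0.0044^2)
q''' = 3.2226e+06 W/m^3

3.2226e+06


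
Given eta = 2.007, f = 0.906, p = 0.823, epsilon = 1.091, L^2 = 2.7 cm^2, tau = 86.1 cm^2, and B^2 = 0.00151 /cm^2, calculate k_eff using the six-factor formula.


k_inf = eta*f*p*eps = 2.007*0.906*0.823*1.091 = 1.632677
P_TNL = 1/(1 + L^2*B^2) = 1/(1 + 2.7*0.00151) = 0.9959396
P_FNL = exp(-B^2*tau) = exp(-0.00151*86.1) = 0.8780858
k_eff = k_inf * P_TNL * P_FNL = 1.632677 * 0.9959396 * 0.8780858
k_eff = 1.4278

1.4278


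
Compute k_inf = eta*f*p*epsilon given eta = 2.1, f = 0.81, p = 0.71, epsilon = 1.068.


k_inf = eta * f * p * epsilon
k_inf = 2.1 * 0.81 * 0.71 * 1.068
k_inf = 1.2898

1.2898


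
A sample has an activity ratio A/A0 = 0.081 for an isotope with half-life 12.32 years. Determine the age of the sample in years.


lambda = ln(2) / t_half = ln(2) / 12.32 = 0.05626195 /yr
t = -ln(A/A0) / lambda
t = -ln(0.081) / 0.05626195
t = 44.672 yr

44.672


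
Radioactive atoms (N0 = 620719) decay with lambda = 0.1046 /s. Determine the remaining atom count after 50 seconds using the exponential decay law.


N = N0 * exp(-lambda * t)
N = 620719 * exp(-0.1046 * 50)
N = 3323.0

3323.0


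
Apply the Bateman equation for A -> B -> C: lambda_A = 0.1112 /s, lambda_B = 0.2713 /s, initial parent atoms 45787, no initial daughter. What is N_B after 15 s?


N_B(t) = lambda_A * N_A0 / (lambda_B - lambda_A) * [exp(-lambda_A*t) - exp(-lambda_B*t)]
exp(-0.1112*15) = 0.1886239; exp(-0.2713*15) = 0.01708593
N_B = 0.1112 * 45787 / (0.2713 - 0.1112) * (0.1886239 - 0.01708593)
N_B = 5455.3

5455.3


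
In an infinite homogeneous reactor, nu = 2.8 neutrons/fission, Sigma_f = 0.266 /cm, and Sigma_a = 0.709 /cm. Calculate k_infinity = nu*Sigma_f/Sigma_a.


k_inf = nu * Sigma_f / Sigma_a
k_inf = 2.8 * 0.266 / 0.709
k_inf = 1.0505

1.0505


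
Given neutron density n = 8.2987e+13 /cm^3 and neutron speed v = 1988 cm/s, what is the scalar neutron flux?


phi = n * v
phi = 8.2987e+13 * 1988
phi = 1.6498e+17 /cm^2/s

1.6498e+17


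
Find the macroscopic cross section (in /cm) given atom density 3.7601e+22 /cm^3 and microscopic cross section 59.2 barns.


Sigma = N * sigma_barns * 1e-24
Sigma = 3.7601e+22 * 59.2 * 1e-24
Sigma = 2.2260 /cm

2.2260


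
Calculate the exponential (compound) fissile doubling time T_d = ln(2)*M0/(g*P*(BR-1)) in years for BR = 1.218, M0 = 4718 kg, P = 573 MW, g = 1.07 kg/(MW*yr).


Breeding gain G = BR - 1 = 1.218 - 1 = 0.218
Fissile production rate = g * P * G = 1.07 * 573 * 0.218 = 133.65798 kg/yr
T_d = ln(2) * M0 / (g * P * G)
T_d = ln(2) * 4718 / 133.65798 = 24.467 yr

24.467


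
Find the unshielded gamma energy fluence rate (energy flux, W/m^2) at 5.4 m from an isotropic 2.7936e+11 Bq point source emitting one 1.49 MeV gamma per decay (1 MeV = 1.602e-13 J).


psi = A * E * 1.602e-13 / (4*pi*r^2)
psi = 2.7936e+11 * 1.49 * 1.602e-13 / (4*pi*5.4^2)
psi = 1.8198e-04 W/m^2

1.8198e-04


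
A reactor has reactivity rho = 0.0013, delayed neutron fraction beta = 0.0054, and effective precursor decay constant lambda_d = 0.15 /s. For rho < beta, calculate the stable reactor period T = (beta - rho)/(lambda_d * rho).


T = (beta - rho) / (lambda_d * rho)
T = (0.0054 - 0.0013) / (0.15 * 0.0013)
T = 21.026 s

21.026


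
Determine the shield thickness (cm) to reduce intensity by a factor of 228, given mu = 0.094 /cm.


x = ln(factor) / mu
x = ln(228) / 0.094
x = 57.759 cm

57.759


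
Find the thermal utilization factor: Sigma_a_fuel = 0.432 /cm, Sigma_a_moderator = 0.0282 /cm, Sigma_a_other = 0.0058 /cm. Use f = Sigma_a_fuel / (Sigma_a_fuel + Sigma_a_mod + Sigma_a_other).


f = Sigma_a_fuel / (Sigma_a_fuel + Sigma_a_mod + Sigma_a_other)
f = 0.432 / (0.432 + 0.0282 + 0.0058)
f = 0.92704

0.92704


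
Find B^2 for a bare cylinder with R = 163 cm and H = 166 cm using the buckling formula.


B^2 = (2.405/R)^2 + (pi/H)^2
B^2 = (2.405/163)^2 + (pi/166)^2
B^2 = 5.7586e-04 /cm^2

5.7586e-04


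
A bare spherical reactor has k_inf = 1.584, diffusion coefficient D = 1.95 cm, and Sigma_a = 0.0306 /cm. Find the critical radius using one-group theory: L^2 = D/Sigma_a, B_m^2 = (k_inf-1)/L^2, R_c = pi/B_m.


L^2 = D / Sigma_a = 1.95 / 0.0306 = 63.72549 cm^2
B_m^2 = (k_inf - 1) / L^2 = (1.584 - 1) / 63.72549 = 0.009164308 /cm^2
For a bare sphere: B_g = pi/R, so R_c = pi / sqrt(B_m^2)
R_c = pi / sqrt(0.009164308) = 32.817 cm

32.817


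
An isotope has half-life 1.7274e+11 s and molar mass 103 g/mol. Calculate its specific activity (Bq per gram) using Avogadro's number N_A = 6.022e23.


lambda = ln(2) / t_half = ln(2) / 1.7274e+11 = 4.012662e-12 /s
SA = lambda * N_A / M
SA = 4.012662e-12 * 6.022e23 / 103
SA = 2.3460e+10 Bq/g

2.3460e+10


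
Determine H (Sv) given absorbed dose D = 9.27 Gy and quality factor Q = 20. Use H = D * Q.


H = D * Q
H = 9.27 * 20
H = 185.40 Sv

185.40


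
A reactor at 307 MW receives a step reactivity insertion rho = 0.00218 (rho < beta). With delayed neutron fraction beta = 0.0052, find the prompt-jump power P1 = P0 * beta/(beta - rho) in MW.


P1/P0 = beta / (beta - rho)
P1/P0 = 0.0052 / (0.0052 - 0.00218) = 1.721854
P1 = 307 * 1.721854 = 528.61 MW

528.61


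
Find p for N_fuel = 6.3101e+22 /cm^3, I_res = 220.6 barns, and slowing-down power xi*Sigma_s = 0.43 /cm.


p = exp(-N * I * 1e-24 / (xi*Sigma_s))
p = exp(-6.3101e+22 * 220.6 * 1e-24 / 0.43)
p = 8.7276e-15

8.7276e-15


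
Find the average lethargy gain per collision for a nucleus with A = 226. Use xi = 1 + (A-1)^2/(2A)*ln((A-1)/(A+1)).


xi = 1 + (A-1)^2/(2A) * ln((A-1)/(A+1))
xi = 1 + (226-1)^2/(2*226) * ln((226-1)/(226 +1))
xi = 0.0088235

0.0088235


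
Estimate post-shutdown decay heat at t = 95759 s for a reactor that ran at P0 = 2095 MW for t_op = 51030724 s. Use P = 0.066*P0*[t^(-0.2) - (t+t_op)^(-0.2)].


P/P0 = 0.066 * [t^(-0.2) - (t + t_op)^(-0.2)]
P/P0 = 0.066 * [95759^(-0.2) - (95759 + 51030724)^(-0.2)]
P/P0 = 0.066 * [0.1008705 - 0.02872571] = 0.004761556
P = 2095 * 0.004761556 = 9.9755 MW

9.9755


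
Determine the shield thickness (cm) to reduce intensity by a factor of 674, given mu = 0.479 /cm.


x = ln(factor) / mu
x = ln(674) / 0.479
x = 13.598 cm

13.598


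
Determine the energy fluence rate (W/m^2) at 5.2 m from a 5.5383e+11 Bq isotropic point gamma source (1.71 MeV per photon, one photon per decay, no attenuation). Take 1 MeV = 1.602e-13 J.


psi = A * E * 1.602e-13 / (4*pi*r^2)
psi = 5.5383e+11 * 1.71 * 1.602e-13 / (4*pi*5.2^2)
psi = 4.4650e-04 W/m^2

4.4650e-04


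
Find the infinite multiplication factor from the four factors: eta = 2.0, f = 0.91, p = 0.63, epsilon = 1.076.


k_inf = eta * f * p * epsilon
k_inf = 2.0 * 0.91 * 0.63 * 1.076
k_inf = 1.2337

1.2337


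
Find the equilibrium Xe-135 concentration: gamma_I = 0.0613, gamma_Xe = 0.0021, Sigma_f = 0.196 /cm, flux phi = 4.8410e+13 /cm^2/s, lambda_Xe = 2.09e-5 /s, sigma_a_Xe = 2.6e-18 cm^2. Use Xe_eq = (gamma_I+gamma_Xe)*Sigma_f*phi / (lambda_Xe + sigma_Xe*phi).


Xe_eq = (gamma_I + gamma_Xe) * Sigma_f * phi / (lambda_Xe + sigma_Xe * phi)
Numerator = (0.0613 + 0.0021) * 0.196 * 4.8410e+13 = 6.015620e+11
Denominator = 2.09e-5 + 2.6e-18 * 4.8410e+13 = 1.467660e-04
Xe_eq = 6.015620e+11 / 1.467660e-04 = 4.0988e+15 /cm^3

4.0988e+15


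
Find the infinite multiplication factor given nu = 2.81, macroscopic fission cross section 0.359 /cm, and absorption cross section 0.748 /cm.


k_inf = nu * Sigma_f / Sigma_a
k_inf = 2.81 * 0.359 / 0.748
k_inf = 1.3486

1.3486


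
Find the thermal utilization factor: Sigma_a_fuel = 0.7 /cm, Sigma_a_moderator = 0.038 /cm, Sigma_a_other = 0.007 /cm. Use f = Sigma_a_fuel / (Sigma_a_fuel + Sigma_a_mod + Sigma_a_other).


f = Sigma_a_fuel / (Sigma_a_fuel + Sigma_a_mod + Sigma_a_other)
f = 0.7 / (0.7 + 0.038 + 0.007)
f = 0.93960

0.93960


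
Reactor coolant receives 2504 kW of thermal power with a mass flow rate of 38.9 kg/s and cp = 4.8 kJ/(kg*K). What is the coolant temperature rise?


dT = Q / (m_dot * cp)
dT = 2504 / (38.9 * 4.8)
dT = 13.410 C

13.410


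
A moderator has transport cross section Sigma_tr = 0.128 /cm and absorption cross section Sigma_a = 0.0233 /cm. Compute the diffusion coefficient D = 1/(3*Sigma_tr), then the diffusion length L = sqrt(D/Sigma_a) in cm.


D = 1 / (3 * Sigma_tr) = 1 / (3 * 0.128) = 2.604167 cm
L = sqrt(D / Sigma_a)
L = sqrt(2.604167 / 0.0233)
L = 10.572 cm

10.572


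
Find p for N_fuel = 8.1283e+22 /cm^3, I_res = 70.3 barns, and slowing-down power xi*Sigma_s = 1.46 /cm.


p = exp(-N * I * 1e-24 / (xi*Sigma_s))
p = exp(-8.1283e+22 * 70.3 * 1e-24 / 1.46)
p = 0.019964

0.019964


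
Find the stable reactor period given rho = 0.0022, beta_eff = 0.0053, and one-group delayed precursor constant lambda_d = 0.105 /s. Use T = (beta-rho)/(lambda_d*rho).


T = (beta - rho) / (lambda_d * rho)
T = (0.0053 - 0.0022) / (0.105 * 0.0022)
T = 13.420 s

13.420


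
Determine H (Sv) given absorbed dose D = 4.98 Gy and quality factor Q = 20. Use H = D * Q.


H = D * Q
H = 4.98 * 20
H = 99.600 Sv

99.600


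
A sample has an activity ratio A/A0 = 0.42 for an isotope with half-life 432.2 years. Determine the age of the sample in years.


lambda = ln(2) / t_half = ln(2) / 432.2 = 0.001603765 /yr
t = -ln(A/A0) / lambda
t = -ln(0.42) / 0.001603765
t = 540.92 yr

540.92


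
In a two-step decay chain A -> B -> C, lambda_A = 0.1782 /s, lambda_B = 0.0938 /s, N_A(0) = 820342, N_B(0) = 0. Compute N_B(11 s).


N_B(t) = lambda_A * N_A0 / (lambda_B - lambda_A) * [exp(-lambda_A*t) - exp(-lambda_B*t)]
exp(-0.1782*11) = 0.1408303; exp(-0.0938*11) = 0.3563649
N_B = 0.1782 * 820342 / (0.0938 - 0.1782) * (0.1408303 - 0.3563649)
N_B = 373317

373317


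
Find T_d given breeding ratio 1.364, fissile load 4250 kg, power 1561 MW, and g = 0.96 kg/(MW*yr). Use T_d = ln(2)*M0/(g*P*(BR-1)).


Breeding gain G = BR - 1 = 1.364 - 1 = 0.364
Fissile production rate = g * P * G = 0.96 * 1561 * 0.364 = 545.47584 kg/yr
T_d = ln(2) * M0 / (g * P * G)
T_d = ln(2) * 4250 / 545.47584 = 5.4006 yr

5.4006


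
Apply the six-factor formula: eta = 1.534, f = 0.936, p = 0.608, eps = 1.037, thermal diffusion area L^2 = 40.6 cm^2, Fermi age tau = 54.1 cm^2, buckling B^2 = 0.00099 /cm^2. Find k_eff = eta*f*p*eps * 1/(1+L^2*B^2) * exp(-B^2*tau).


k_inf = eta*f*p*eps = 1.534*0.936*0.608*1.037 = 0.9052813
P_TNL = 1/(1 + L^2*B^2) = 1/(1 + 40.6*0.00099) = 0.9613591
P_FNL = exp(-B^2*tau) = exp(-0.00099*54.1) = 0.9478500
k_eff = k_inf * P_TNL * P_FNL = 0.9052813 * 0.9613591 * 0.9478500
k_eff = 0.82491

0.82491


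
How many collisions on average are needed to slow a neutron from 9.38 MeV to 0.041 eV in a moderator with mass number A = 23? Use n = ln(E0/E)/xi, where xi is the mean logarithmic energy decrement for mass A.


xi = 1 + (A-1)^2/(2A)*ln((A-1)/(A+1)) = 0.08448899 (for A = 23)
n = ln(E0/E) / xi
n = ln(9.38e6 / 0.041) / 0.08448899
n = ln(2.287805e+08) / 0.08448899 = 227.82

227.82


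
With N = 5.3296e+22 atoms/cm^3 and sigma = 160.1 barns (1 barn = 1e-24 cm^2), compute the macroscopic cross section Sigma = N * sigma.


Sigma = N * sigma_barns * 1e-24
Sigma = 5.3296e+22 * 160.1 * 1e-24
Sigma = 8.5327 /cm

8.5327


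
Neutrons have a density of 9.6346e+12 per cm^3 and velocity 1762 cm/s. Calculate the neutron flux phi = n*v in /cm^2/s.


phi = n * v
phi = 9.6346e+12 * 1762
phi = 1.6976e+16 /cm^2/s

1.6976e+16


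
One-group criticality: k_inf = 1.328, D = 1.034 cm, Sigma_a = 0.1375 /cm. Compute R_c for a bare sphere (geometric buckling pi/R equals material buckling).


L^2 = D / Sigma_a = 1.034 / 0.1375 = 7.520000 cm^2
B_m^2 = (k_inf - 1) / L^2 = (1.328 - 1) / 7.520000 = 0.04361702 /cm^2
For a bare sphere: B_g = pi/R, so R_c = pi / sqrt(B_m^2)
R_c = pi / sqrt(0.04361702) = 15.043 cm

15.043


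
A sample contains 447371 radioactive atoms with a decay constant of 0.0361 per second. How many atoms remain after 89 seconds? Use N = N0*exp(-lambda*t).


N = N0 * exp(-lambda * t)
N = 447371 * exp(-0.0361 * 89)
N = 18002

18002


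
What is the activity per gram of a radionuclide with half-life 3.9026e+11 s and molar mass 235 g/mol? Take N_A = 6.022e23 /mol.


lambda = ln(2) / t_half = ln(2) / 3.9026e+11 = 1.776116e-12 /s
SA = lambda * N_A / M
SA = 1.776116e-12 * 6.022e23 / 235
SA = 4.5514e+09 Bq/g

4.5514e+09


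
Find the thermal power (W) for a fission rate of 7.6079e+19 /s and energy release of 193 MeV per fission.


P = fission_rate * E_MeV * 1.602e-13
P = 7.6079e+19 * 193 * 1.602e-13
P = 2.3523e+09 W

2.3523e+09


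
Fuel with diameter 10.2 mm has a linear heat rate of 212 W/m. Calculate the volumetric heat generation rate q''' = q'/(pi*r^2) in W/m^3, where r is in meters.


r = D / 2 / 1000 = 10.2 / 2 / 1000 = 0.0051 m
q''' = q' / (pi * r^2)
q''' = 212 / (pi * 0.0051^2)
q''' = 2.5945e+06 W/m^3

2.5945e+06


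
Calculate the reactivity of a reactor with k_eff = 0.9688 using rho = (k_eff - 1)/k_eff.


rho = (k_eff - 1) / k_eff
rho = (0.9688 - 1) / 0.9688
rho = -0.032205

-0.032205


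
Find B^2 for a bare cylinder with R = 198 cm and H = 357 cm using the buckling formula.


B^2 = (2.405/R)^2 + (pi/H)^2
B^2 = (2.405/198)^2 + (pi/357)^2
B^2 = 2.2498e-04 /cm^2

2.2498e-04


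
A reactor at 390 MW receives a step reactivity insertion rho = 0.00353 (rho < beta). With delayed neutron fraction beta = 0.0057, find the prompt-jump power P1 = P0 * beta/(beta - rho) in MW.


P1/P0 = beta / (beta - rho)
P1/P0 = 0.0057 / (0.0057 - 0.00353) = 2.626728
P1 = 390 * 2.626728 = 1024.4 MW

1024.4


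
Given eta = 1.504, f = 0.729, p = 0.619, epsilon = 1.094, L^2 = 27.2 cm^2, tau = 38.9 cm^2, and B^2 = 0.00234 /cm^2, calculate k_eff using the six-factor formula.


k_inf = eta*f*p*eps = 1.504*0.729*0.619*1.094 = 0.7424776
P_TNL = 1/(1 + L^2*B^2) = 1/(1 + 27.2*0.00234) = 0.9401607
P_FNL = exp(-B^2*tau) = exp(-0.00234*38.9) = 0.9129940
k_eff = k_inf * P_TNL * P_FNL = 0.7424776 * 0.9401607 * 0.9129940
k_eff = 0.63731

0.63731


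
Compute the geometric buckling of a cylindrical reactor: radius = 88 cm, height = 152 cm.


B^2 = (2.405/R)^2 + (pi/H)^2
B^2 = (2.405/88)^2 + (pi/152)^2
B^2 = 0.0011741 /cm^2

0.0011741


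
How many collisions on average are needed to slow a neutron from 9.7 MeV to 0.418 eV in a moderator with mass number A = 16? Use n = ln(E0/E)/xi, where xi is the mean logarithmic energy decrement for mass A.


xi = 1 + (A-1)^2/(2A)*ln((A-1)/(A+1)) = 0.1199467 (for A = 16)
n = ln(E0/E) / xi
n = ln(9.7e6 / 0.418) / 0.1199467
n = ln(2.320574e+07) / 0.1199467 = 141.40

141.40


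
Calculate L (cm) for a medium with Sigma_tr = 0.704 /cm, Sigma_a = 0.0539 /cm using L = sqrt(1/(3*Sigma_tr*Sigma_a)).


D = 1 / (3 * Sigma_tr) = 1 / (3 * 0.704) = 0.4734848 cm
L = sqrt(D / Sigma_a)
L = sqrt(0.4734848 / 0.0539)
L = 2.9639 cm

2.9639


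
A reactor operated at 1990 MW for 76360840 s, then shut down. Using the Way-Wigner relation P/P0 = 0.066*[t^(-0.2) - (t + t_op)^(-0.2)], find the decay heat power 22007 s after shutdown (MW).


P/P0 = 0.066 * [t^(-0.2) - (t + t_op)^(-0.2)]
P/P0 = 0.066 * [22007^(-0.2) - (22007 + 76360840)^(-0.2)]
P/P0 = 0.066 * [0.1353592 - 0.02650946] = 0.007184083
P = 1990 * 0.007184083 = 14.296 MW

14.296


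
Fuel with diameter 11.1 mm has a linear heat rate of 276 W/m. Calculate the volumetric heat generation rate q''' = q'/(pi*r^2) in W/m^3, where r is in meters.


r = D / 2 / 1000 = 11.1 / 2 / 1000 = 0.00555 m
q''' = q' / (pi * r^2)
q''' = 276 / (pi * 0.00555^2)
q''' = 2.8522e+06 W/m^3

2.8522e+06


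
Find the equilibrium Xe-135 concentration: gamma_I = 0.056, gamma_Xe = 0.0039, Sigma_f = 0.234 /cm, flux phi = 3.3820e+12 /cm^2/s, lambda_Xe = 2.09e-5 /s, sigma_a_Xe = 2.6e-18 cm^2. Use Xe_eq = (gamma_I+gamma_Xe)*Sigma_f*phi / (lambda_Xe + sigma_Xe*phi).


Xe_eq = (gamma_I + gamma_Xe) * Sigma_f * phi / (lambda_Xe + sigma_Xe * phi)
Numerator = (0.056 + 0.0039) * 0.234 * 3.3820e+12 = 4.740414e+10
Denominator = 2.09e-5 + 2.6e-18 * 3.3820e+12 = 2.969320e-05
Xe_eq = 4.740414e+10 / 2.969320e-05 = 1.5965e+15 /cm^3

1.5965e+15


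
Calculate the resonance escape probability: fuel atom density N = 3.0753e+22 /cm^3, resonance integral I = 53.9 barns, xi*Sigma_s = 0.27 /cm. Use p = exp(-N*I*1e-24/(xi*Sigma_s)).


p = exp(-N * I * 1e-24 / (xi*Sigma_s))
p = exp(-3.0753e+22 * 53.9 * 1e-24 / 0.27)
p = 0.0021566

0.0021566


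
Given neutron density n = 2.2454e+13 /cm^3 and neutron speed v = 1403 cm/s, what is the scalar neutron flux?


phi = n * v
phi = 2.2454e+13 * 1403
phi = 3.1503e+16 /cm^2/s

3.1503e+16


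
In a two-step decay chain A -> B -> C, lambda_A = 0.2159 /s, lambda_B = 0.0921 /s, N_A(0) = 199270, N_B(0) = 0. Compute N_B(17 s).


N_B(t) = lambda_A * N_A0 / (lambda_B - lambda_A) * [exp(-lambda_A*t) - exp(-lambda_B*t)]
exp(-0.2159*17) = 0.02546883; exp(-0.0921*17) = 0.2089417
N_B = 0.2159 * 199270 / (0.0921 - 0.2159) * (0.02546883 - 0.2089417)
N_B = 63760

63760


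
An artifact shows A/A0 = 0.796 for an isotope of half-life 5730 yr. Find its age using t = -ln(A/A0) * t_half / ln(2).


lambda = ln(2) / t_half = ln(2) / 5730 = 1.209681e-04 /yr
t = -ln(A/A0) / lambda
t = -ln(0.796) / 1.209681e-04
t = 1886.1 yr

1886.1


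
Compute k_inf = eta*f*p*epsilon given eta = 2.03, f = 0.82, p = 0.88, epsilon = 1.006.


k_inf = eta * f * p * epsilon
k_inf = 2.03 * 0.82 * 0.88 * 1.006
k_inf = 1.4736

1.4736


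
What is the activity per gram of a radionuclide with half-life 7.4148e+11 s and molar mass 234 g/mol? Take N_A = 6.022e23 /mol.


lambda = ln(2) / t_half = ln(2) / 7.4148e+11 = 9.348157e-13 /s
SA = lambda * N_A / M
SA = 9.348157e-13 * 6.022e23 / 234
SA = 2.4058e+09 Bq/g

2.4058e+09


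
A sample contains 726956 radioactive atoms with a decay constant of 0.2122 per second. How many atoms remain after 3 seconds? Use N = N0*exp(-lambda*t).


N = N0 * exp(-lambda * t)
N = 726956 * exp(-0.2122 * 3)
N = 384624

384624


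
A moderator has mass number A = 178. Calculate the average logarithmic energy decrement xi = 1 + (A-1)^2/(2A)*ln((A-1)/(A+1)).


xi = 1 + (A-1)^2/(2A) * ln((A-1)/(A+1))
xi = 1 + (178-1)^2/(2*178) * ln((178-1)/(178 +1))
xi = 0.011194

0.011194


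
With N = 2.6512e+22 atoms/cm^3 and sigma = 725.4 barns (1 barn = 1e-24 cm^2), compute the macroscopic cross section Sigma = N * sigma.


Sigma = N * sigma_barns * 1e-24
Sigma = 2.6512e+22 * 725.4 * 1e-24
Sigma = 19.232 /cm

19.232


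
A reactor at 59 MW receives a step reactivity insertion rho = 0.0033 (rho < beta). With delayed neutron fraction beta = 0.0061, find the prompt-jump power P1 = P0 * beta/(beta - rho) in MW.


P1/P0 = beta / (beta - rho)
P1/P0 = 0.0061 / (0.0061 - 0.0033) = 2.178571
P1 = 59 * 2.178571 = 128.54 MW

128.54


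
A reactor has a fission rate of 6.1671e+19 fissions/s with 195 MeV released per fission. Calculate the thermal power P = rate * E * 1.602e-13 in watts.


P = fission_rate * E_MeV * 1.602e-13
P = 6.1671e+19 * 195 * 1.602e-13
P = 1.9265e+09 W

1.9265e+09


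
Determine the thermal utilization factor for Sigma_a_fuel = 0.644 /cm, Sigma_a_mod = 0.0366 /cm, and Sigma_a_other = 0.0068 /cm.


f = Sigma_a_fuel / (Sigma_a_fuel + Sigma_a_mod + Sigma_a_other)
f = 0.644 / (0.644 + 0.0366 + 0.0068)
f = 0.93686

0.93686


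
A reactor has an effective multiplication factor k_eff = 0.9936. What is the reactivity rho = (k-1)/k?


rho = (k_eff - 1) / k_eff
rho = (0.9936 - 1) / 0.9936
rho = -0.0064412

-0.0064412


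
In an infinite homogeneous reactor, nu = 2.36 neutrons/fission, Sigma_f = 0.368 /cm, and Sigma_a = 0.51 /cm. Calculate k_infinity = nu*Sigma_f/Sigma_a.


k_inf = nu * Sigma_f / Sigma_a
k_inf = 2.36 * 0.368 / 0.51
k_inf = 1.7029

1.7029


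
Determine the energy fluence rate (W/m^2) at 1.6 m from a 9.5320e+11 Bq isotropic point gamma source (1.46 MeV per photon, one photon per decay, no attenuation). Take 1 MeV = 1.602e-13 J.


psi = A * E * 1.602e-13 / (4*pi*r^2)
psi = 9.5320e+11 * 1.46 * 1.602e-13 / (4*pi*1.6^2)
psi = 0.0069303 W/m^2

0.0069303


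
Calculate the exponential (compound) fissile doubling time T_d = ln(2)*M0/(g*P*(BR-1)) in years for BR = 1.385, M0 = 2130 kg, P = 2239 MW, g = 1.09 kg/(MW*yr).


Breeding gain G = BR - 1 = 1.385 - 1 = 0.385
Fissile production rate = g * P * G = 1.09 * 2239 * 0.385 = 939.59635 kg/yr
T_d = ln(2) * M0 / (g * P * G)
T_d = ln(2) * 2130 / 939.59635 = 1.5713 yr

1.5713


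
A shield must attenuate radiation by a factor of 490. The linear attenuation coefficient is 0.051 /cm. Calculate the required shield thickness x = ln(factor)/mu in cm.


x = ln(factor) / mu
x = ln(490) / 0.051
x = 121.46 cm

121.46


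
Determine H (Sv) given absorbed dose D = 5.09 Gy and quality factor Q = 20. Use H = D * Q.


H = D * Q
H = 5.09 * 20
H = 101.80 Sv

101.80


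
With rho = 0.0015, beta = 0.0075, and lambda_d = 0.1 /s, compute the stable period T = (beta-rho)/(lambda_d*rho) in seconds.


T = (beta - rho) / (lambda_d * rho)
T = (0.0075 - 0.0015) / (0.1 * 0.0015)
T = 40.000 s

40.000


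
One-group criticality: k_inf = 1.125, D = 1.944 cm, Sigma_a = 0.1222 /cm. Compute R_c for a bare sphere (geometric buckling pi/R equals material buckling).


L^2 = D / Sigma_a = 1.944 / 0.1222 = 15.90835 cm^2
B_m^2 = (k_inf - 1) / L^2 = (1.125 - 1) / 15.90835 = 0.007857509 /cm^2
For a bare sphere: B_g = pi/R, so R_c = pi / sqrt(B_m^2)
R_c = pi / sqrt(0.007857509) = 35.441 cm

35.441


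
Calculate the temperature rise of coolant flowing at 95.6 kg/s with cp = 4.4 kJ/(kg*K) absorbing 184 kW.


dT = Q / (m_dot * cp)
dT = 184 / (95.6 * 4.4)
dT = 0.43743 C

0.43743


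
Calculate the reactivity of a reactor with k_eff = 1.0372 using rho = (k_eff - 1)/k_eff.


rho = (k_eff - 1) / k_eff
rho = (1.0372 - 1) / 1.0372
rho = 0.035866

0.035866


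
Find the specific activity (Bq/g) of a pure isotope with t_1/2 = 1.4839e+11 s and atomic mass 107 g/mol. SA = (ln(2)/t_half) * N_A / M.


lambda = ln(2) / t_half = ln(2) / 1.4839e+11 = 4.671118e-12 /s
SA = lambda * N_A / M
SA = 4.671118e-12 * 6.022e23 / 107
SA = 2.6289e+10 Bq/g

2.6289e+10


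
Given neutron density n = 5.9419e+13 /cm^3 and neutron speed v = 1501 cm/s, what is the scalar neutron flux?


phi = n * v
phi = 5.9419e+13 * 1501
phi = 8.9188e+16 /cm^2/s

8.9188e+16


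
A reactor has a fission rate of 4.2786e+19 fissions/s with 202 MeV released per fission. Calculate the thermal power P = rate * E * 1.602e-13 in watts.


P = fission_rate * E_MeV * 1.602e-13
P = 4.2786e+19 * 202 * 1.602e-13
P = 1.3846e+09 W

1.3846e+09


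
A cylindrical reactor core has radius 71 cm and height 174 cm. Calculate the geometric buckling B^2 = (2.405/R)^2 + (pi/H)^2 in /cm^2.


B^2 = (2.405/R)^2 + (pi/H)^2
B^2 = (2.405/71)^2 + (pi/174)^2
B^2 = 0.0014734 /cm^2

0.0014734


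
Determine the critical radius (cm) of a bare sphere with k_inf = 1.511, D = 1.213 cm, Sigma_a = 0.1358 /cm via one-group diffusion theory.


L^2 = D / Sigma_a = 1.213 / 0.1358 = 8.932253 cm^2
B_m^2 = (k_inf - 1) / L^2 = (1.511 - 1) / 8.932253 = 0.05720841 /cm^2
For a bare sphere: B_g = pi/R, so R_c = pi / sqrt(B_m^2)
R_c = pi / sqrt(0.05720841) = 13.135 cm

13.135


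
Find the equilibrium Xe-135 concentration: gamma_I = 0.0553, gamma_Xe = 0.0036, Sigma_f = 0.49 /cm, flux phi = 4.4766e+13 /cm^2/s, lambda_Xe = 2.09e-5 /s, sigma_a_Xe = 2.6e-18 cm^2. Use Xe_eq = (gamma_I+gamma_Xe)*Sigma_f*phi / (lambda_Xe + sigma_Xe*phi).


Xe_eq = (gamma_I + gamma_Xe) * Sigma_f * phi / (lambda_Xe + sigma_Xe * phi)
Numerator = (0.0553 + 0.0036) * 0.49 * 4.4766e+13 = 1.291992e+12
Denominator = 2.09e-5 + 2.6e-18 * 4.4766e+13 = 1.372916e-04
Xe_eq = 1.291992e+12 / 1.372916e-04 = 9.4106e+15 /cm^3

9.4106e+15


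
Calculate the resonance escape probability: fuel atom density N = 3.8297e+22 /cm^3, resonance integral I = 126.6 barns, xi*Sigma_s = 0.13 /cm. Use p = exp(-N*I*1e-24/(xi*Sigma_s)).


p = exp(-N * I * 1e-24 / (xi*Sigma_s))
p = exp(-3.8297e+22 * 126.6 * 1e-24 / 0.13)
p = 6.3507e-17

6.3507e-17


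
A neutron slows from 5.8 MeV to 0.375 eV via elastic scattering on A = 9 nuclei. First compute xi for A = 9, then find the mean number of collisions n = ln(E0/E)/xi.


xi = 1 + (A-1)^2/(2A)*ln((A-1)/(A+1)) = 0.2066007 (for A = 9)
n = ln(E0/E) / xi
n = ln(5.8e6 / 0.375) / 0.2066007
n = ln(1.546667e+07) / 0.2066007 = 80.127

80.127


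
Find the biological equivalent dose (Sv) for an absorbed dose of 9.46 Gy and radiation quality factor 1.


H = D * Q
H = 9.46 * 1
H = 9.4600 Sv

9.4600


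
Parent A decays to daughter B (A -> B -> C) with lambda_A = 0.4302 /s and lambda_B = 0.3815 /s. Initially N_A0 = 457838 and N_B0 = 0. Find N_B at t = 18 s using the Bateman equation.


N_B(t) = lambda_A * N_A0 / (lambda_B - lambda_A) * [exp(-lambda_A*t) - exp(-lambda_B*t)]
exp(-0.4302*18) = 4.335081e-04; exp(-0.3815*18) = 0.001041597
N_B = 0.4302 * 457838 / (0.3815 - 0.4302) * (4.335081e-04 - 0.001041597)
N_B = 2459.4

2459.4


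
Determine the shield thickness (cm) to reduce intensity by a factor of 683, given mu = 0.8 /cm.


x = ln(factor) / mu
x = ln(683) / 0.8
x = 8.1581 cm

8.1581


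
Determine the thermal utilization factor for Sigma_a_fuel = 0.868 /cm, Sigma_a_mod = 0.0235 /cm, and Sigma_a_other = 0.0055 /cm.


f = Sigma_a_fuel / (Sigma_a_fuel + Sigma_a_mod + Sigma_a_other)
f = 0.868 / (0.868 + 0.0235 + 0.0055)
f = 0.96767

0.96767


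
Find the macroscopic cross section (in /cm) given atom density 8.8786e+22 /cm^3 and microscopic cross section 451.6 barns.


Sigma = N * sigma_barns * 1e-24
Sigma = 8.8786e+22 * 451.6 * 1e-24
Sigma = 40.096 /cm

40.096


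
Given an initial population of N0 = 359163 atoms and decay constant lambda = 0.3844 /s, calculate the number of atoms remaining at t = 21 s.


N = N0 * exp(-lambda * t)
N = 359163 * exp(-0.3844 * 21)
N = 112.07

112.07


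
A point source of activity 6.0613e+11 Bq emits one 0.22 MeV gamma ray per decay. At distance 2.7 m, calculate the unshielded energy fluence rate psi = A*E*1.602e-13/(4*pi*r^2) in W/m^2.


psi = A * E * 1.602e-13 / (4*pi*r^2)
psi = 6.0613e+11 * 0.22 * 1.602e-13 / (4*pi*2.7^2)
psi = 2.3319e-04 W/m^2

2.3319e-04


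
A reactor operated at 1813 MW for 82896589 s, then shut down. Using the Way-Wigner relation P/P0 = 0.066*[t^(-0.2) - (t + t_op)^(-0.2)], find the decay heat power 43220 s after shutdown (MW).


P/P0 = 0.066 * [t^(-0.2) - (t + t_op)^(-0.2)]
P/P0 = 0.066 * [43220^(-0.2) - (43220 + 82896589)^(-0.2)]
P/P0 = 0.066 * [0.1182669 - 0.02607639] = 0.006084574
P = 1813 * 0.006084574 = 11.031 MW

11.031


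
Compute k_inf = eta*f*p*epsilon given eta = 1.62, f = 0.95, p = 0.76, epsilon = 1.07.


k_inf = eta * f * p * epsilon
k_inf = 1.62 * 0.95 * 0.76 * 1.07
k_inf = 1.2515

1.2515


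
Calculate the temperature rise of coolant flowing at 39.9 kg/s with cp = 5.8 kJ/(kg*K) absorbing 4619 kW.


dT = Q / (m_dot * cp)
dT = 4619 / (39.9 * 5.8)
dT = 19.959 C

19.959


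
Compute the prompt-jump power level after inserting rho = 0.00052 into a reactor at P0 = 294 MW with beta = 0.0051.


P1/P0 = beta / (beta - rho)
P1/P0 = 0.0051 / (0.0051 - 0.00052) = 1.113537
P1 = 294 * 1.113537 = 327.38 MW

327.38


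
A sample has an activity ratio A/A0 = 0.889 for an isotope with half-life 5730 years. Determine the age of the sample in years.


lambda = ln(2) / t_half = ln(2) / 5730 = 1.209681e-04 /yr
t = -ln(A/A0) / lambda
t = -ln(0.889) / 1.209681e-04
t = 972.64 yr

972.64


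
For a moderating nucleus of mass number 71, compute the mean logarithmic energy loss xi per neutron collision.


xi = 1 + (A-1)^2/(2A) * ln((A-1)/(A+1))
xi = 1 + (71-1)^2/(2*71) * ln((71-1)/(71 +1))
xi = 0.027906

0.027906


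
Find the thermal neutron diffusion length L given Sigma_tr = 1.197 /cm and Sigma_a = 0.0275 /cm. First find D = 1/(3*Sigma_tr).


D = 1 / (3 * Sigma_tr) = 1 / (3 * 1.197) = 0.2784740 cm
L = sqrt(D / Sigma_a)
L = sqrt(0.2784740 / 0.0275)
L = 3.1822 cm

3.1822


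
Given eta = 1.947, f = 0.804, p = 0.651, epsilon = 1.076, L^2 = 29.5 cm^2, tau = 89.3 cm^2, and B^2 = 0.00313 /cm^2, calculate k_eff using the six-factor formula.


k_inf = eta*f*p*eps = 1.947*0.804*0.651*1.076 = 1.096517
P_TNL = 1/(1 + L^2*B^2) = 1/(1 + 29.5*0.00313) = 0.9154701
P_FNL = exp(-B^2*tau) = exp(-0.00313*89.3) = 0.7561549
k_eff = k_inf * P_TNL * P_FNL = 1.096517 * 0.9154701 * 0.7561549
k_eff = 0.75905

0.75905


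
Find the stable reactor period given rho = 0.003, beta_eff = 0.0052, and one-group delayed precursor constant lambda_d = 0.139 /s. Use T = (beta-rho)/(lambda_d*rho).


T = (beta - rho) / (lambda_d * rho)
T = (0.0052 - 0.003) / (0.139 * 0.003)
T = 5.2758 s

5.2758


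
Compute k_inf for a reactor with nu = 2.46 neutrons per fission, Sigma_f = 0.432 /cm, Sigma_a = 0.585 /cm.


k_inf = nu * Sigma_f / Sigma_a
k_inf = 2.46 * 0.432 / 0.585
k_inf = 1.8166

1.8166


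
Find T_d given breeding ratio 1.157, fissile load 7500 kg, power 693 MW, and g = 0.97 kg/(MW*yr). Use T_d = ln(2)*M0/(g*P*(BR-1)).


Breeding gain G = BR - 1 = 1.157 - 1 = 0.157
Fissile production rate = g * P * G = 0.97 * 693 * 0.157 = 105.53697 kg/yr
T_d = ln(2) * M0 / (g * P * G)
T_d = ln(2) * 7500 / 105.53697 = 49.259 yr

49.259


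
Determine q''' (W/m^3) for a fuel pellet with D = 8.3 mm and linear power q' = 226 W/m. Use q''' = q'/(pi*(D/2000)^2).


r = D / 2 / 1000 = 8.3 / 2 / 1000 = 0.00415 m
q''' = q' / (pi * r^2)
q''' = 226 / (pi * 0.00415^2)
q''' = 4.1770e+06 W/m^3

4.1770e+06


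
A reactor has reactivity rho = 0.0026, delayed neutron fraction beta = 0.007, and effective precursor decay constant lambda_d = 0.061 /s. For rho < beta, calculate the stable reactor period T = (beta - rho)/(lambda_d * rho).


T = (beta - rho) / (lambda_d * rho)
T = (0.007 - 0.0026) / (0.061 * 0.0026)
T = 27.743 s

27.743


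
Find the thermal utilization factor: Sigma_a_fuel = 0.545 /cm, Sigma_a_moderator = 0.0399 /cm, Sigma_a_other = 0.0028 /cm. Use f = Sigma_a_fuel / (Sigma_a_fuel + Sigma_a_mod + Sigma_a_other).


f = Sigma_a_fuel / (Sigma_a_fuel + Sigma_a_mod + Sigma_a_other)
f = 0.545 / (0.545 + 0.0399 + 0.0028)
f = 0.92734

0.92734


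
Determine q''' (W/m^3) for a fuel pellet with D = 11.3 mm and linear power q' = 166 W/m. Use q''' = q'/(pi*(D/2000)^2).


r = D / 2 / 1000 = 11.3 / 2 / 1000 = 0.00565 m
q''' = q' / (pi * r^2)
q''' = 166 / (pi * 0.00565^2)
q''' = 1.6552e+06 W/m^3

1.6552e+06


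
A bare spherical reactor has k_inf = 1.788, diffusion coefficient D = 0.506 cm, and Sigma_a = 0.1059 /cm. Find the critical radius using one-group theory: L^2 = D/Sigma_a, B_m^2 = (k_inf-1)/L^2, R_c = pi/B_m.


L^2 = D / Sigma_a = 0.506 / 0.1059 = 4.778093 cm^2
B_m^2 = (k_inf - 1) / L^2 = (1.788 - 1) / 4.778093 = 0.1649194 /cm^2
For a bare sphere: B_g = pi/R, so R_c = pi / sqrt(B_m^2)
R_c = pi / sqrt(0.1649194) = 7.7360 cm

7.7360


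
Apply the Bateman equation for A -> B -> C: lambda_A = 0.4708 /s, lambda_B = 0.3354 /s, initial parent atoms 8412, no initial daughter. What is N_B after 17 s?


N_B(t) = lambda_A * N_A0 / (lambda_B - lambda_A) * [exp(-lambda_A*t) - exp(-lambda_B*t)]
exp(-0.4708*17) = 3.342571e-04; exp(-0.3354*17) = 0.003339948
N_B = 0.4708 * 8412 / (0.3354 - 0.4708) * (3.342571e-04 - 0.003339948)
N_B = 87.915

87.915


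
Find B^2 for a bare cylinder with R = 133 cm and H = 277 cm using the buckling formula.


B^2 = (2.405/R)^2 + (pi/H)^2
B^2 = (2.405/133)^2 + (pi/277)^2
B^2 = 4.5561e-04 /cm^2

4.5561e-04


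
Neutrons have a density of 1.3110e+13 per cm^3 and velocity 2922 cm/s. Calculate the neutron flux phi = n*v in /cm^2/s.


phi = n * v
phi = 1.3110e+13 * 2922
phi = 3.8307e+16 /cm^2/s

3.8307e+16


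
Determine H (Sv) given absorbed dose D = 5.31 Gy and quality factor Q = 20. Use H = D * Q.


H = D * Q
H = 5.31 * 20
H = 106.20 Sv

106.20


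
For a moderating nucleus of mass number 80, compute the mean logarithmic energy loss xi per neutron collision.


xi = 1 + (A-1)^2/(2A) * ln((A-1)/(A+1))
xi = 1 + (80-1)^2/(2*80) * ln((80-1)/(80 +1))
xi = 0.024793

0.024793


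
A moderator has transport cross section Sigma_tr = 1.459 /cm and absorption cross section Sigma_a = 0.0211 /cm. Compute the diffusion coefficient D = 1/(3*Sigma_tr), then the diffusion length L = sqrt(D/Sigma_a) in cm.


D = 1 / (3 * Sigma_tr) = 1 / (3 * 1.459) = 0.2284670 cm
L = sqrt(D / Sigma_a)
L = sqrt(0.2284670 / 0.0211)
L = 3.2906 cm

3.2906


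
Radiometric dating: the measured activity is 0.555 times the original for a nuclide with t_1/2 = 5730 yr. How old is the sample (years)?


lambda = ln(2) / t_half = ln(2) / 5730 = 1.209681e-04 /yr
t = -ln(A/A0) / lambda
t = -ln(0.555) / 1.209681e-04
t = 4867.3 yr

4867.3


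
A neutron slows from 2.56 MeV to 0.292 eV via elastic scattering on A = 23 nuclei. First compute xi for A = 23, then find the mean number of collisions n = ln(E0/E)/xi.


xi = 1 + (A-1)^2/(2A)*ln((A-1)/(A+1)) = 0.08448899 (for A = 23)
n = ln(E0/E) / xi
n = ln(2.56e6 / 0.292) / 0.08448899
n = ln(8.767123e+06) / 0.08448899 = 189.21

189.21


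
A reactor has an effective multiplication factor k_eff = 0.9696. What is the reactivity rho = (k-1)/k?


rho = (k_eff - 1) / k_eff
rho = (0.9696 - 1) / 0.9696
rho = -0.031353

-0.031353


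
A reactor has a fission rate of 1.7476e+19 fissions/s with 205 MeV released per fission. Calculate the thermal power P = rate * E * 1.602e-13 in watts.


P = fission_rate * E_MeV * 1.602e-13
P = 1.7476e+19 * 205 * 1.602e-13
P = 5.7393e+08 W

5.7393e+08


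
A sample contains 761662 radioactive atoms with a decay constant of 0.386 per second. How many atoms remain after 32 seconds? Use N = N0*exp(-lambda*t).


N = N0 * exp(-lambda * t)
N = 761662 * exp(-0.386 * 32)
N = 3.2912

3.2912


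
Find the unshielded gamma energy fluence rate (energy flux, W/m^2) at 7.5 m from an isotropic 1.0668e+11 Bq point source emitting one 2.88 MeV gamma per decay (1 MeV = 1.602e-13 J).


psi = A * E * 1.602e-13 / (4*pi*r^2)
psi = 1.0668e+11 * 2.88 * 1.602e-13 / (4*pi*7.5^2)
psi = 6.9631e-05 W/m^2

6.9631e-05


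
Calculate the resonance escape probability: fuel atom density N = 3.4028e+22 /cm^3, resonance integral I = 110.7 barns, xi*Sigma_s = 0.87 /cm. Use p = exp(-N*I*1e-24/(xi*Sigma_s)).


p = exp(-N * I * 1e-24 / (xi*Sigma_s))
p = exp(-3.4028e+22 * 110.7 * 1e-24 / 0.87)
p = 0.013171

0.013171


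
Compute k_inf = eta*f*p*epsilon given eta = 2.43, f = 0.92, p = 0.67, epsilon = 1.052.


k_inf = eta * f * p * epsilon
k_inf = 2.43 * 0.92 * 0.67 * 1.052
k_inf = 1.5757

1.5757


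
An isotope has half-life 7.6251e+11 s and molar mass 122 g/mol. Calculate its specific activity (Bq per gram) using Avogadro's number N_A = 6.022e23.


lambda = ln(2) / t_half = ln(2) / 7.6251e+11 = 9.090336e-13 /s
SA = lambda * N_A / M
SA = 9.090336e-13 * 6.022e23 / 122
SA = 4.4870e+09 Bq/g

4.4870e+09


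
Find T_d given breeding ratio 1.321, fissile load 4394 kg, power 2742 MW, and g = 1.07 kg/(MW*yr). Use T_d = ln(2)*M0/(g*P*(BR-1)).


Breeding gain G = BR - 1 = 1.321 - 1 = 0.321
Fissile production rate = g * P * G = 1.07 * 2742 * 0.321 = 941.79474 kg/yr
T_d = ln(2) * M0 / (g * P * G)
T_d = ln(2) * 4394 / 941.79474 = 3.2339 yr

3.2339
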